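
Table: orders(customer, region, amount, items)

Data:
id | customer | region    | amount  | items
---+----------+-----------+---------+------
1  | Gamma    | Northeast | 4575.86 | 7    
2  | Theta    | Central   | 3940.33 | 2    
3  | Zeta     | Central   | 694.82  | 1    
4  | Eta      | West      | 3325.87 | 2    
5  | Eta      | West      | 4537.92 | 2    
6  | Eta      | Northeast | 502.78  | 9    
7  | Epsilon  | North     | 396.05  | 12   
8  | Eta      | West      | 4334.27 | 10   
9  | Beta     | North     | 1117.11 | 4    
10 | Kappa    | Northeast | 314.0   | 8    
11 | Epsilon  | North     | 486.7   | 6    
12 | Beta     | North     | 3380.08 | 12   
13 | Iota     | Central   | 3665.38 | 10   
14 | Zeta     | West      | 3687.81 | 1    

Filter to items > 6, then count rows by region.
SELECT region, COUNT(*)
FROM orders
WHERE items > 6
GROUP BY region

Note: WHERE filters rows before grouping.

Result:
  Central: 1
  North: 2
  Northeast: 3
  West: 1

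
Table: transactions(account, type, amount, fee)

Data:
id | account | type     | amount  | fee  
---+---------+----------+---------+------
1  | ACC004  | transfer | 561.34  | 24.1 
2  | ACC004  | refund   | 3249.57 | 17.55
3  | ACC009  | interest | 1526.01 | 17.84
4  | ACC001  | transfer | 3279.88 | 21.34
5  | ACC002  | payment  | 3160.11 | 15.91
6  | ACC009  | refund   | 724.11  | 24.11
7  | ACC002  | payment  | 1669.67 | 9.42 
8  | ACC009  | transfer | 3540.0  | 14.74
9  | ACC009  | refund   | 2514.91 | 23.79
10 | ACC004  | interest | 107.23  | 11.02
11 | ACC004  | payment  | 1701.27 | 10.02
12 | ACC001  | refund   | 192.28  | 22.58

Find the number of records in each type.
SELECT type, COUNT(*) as count
FROM transactions
GROUP BY type

Result:
  interest: 2
  payment: 3
  refund: 4
  transfer: 3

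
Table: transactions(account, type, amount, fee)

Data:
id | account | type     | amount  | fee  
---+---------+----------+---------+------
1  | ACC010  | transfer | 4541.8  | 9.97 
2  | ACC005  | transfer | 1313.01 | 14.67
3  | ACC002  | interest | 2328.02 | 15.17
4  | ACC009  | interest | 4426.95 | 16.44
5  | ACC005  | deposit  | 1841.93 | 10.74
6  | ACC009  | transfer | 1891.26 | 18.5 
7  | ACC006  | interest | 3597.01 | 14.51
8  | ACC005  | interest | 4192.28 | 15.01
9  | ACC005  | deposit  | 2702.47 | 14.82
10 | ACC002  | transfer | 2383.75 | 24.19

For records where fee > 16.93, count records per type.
SELECT type, COUNT(*)
FROM transactions
WHERE fee > 16.93
GROUP BY type

Note: WHERE filters rows before grouping.

Result:
  transfer: 2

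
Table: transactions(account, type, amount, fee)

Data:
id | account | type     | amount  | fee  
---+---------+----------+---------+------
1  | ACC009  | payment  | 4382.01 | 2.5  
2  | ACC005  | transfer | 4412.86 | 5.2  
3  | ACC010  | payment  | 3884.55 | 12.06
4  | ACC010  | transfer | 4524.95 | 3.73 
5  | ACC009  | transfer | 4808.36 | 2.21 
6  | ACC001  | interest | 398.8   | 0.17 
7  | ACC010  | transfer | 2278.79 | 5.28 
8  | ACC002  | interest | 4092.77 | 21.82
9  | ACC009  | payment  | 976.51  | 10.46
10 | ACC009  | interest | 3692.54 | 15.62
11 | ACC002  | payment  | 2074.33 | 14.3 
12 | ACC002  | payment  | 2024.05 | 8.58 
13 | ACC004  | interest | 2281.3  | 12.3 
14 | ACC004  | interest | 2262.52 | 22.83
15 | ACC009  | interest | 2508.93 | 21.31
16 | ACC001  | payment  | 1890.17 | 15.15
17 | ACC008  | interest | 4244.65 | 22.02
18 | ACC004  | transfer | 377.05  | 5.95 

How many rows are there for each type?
SELECT type, COUNT(*) as count
FROM transactions
GROUP BY type

Result:
  interest: 7
  payment: 6
  transfer: 5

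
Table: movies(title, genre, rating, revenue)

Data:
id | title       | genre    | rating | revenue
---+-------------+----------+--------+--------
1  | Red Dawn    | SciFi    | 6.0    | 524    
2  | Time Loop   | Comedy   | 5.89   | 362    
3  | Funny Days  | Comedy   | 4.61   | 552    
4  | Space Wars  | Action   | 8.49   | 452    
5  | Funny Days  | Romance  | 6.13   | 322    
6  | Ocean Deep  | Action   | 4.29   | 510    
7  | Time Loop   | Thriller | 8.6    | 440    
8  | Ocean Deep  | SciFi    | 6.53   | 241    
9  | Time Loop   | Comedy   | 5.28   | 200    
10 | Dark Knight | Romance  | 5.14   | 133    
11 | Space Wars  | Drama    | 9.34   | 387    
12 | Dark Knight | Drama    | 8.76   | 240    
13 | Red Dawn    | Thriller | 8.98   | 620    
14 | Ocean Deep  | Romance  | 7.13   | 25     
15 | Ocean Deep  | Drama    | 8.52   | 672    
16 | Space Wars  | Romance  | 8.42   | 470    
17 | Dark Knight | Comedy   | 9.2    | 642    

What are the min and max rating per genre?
SELECT genre, MIN(rating), MAX(rating)
FROM movies
GROUP BY genre

Result:
  Action: min=4.29, max=8.49
  Comedy: min=4.61, max=9.20
  Drama: min=8.52, max=9.34
  Romance: min=5.14, max=8.42
  SciFi: min=6.00, max=6.53
  Thriller: min=8.60, max=8.98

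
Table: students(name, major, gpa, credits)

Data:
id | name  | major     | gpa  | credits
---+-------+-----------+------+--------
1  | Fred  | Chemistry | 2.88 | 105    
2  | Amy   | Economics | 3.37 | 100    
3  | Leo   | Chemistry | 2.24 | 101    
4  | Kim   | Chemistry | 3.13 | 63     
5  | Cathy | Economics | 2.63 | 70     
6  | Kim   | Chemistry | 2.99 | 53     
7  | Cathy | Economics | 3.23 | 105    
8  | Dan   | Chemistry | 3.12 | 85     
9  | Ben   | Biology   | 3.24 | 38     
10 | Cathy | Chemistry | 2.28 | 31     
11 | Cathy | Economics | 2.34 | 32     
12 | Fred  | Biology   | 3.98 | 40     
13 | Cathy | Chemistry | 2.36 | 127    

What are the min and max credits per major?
SELECT major, MIN(credits), MAX(credits)
FROM students
GROUP BY major

Result:
  Biology: min=38, max=40
  Chemistry: min=31, max=127
  Economics: min=32, max=105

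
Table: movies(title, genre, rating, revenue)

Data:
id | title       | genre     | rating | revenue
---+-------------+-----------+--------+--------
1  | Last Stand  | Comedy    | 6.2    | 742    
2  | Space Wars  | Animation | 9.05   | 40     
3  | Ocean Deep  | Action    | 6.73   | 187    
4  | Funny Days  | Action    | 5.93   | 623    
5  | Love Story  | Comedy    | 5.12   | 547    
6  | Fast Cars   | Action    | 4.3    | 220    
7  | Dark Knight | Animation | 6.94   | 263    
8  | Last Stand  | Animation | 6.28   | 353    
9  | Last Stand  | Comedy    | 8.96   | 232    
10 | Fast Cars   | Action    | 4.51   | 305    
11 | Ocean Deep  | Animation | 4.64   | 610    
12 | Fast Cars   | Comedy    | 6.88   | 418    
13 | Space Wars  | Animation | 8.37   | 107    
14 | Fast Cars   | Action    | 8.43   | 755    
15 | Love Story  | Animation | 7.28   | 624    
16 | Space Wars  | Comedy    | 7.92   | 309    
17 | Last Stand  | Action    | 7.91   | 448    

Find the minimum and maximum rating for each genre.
SELECT genre, MIN(rating), MAX(rating)
FROM movies
GROUP BY genre

Result:
  Action: min=4.30, max=8.43
  Animation: min=4.64, max=9.05
  Comedy: min=5.12, max=8.96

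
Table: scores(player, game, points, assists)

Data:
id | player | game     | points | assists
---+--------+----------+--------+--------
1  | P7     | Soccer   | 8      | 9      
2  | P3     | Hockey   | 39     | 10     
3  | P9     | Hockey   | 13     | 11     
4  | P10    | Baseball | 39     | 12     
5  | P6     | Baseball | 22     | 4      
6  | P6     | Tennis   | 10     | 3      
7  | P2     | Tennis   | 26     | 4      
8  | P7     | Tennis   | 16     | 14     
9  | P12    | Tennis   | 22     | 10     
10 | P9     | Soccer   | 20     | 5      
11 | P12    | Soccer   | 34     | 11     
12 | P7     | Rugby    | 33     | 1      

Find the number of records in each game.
SELECT game, COUNT(*) as count
FROM scores
GROUP BY game

Result:
  Baseball: 2
  Hockey: 2
  Rugby: 1
  Soccer: 3
  Tennis: 4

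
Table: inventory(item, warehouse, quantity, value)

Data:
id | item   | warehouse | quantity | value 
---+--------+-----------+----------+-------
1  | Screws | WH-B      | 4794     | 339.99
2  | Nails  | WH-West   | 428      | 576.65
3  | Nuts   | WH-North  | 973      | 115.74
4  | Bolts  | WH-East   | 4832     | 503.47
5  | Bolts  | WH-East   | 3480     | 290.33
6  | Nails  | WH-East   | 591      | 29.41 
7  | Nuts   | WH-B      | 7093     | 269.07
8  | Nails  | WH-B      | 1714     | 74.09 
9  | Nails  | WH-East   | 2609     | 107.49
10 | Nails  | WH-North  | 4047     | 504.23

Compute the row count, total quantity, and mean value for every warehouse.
SELECT warehouse,
       COUNT(*) as cnt,
       SUM(quantity) as total_quantity,
       AVG(value) as avg_value
FROM inventory
GROUP BY warehouse

Result:
  WH-B: 3 records, 13601 total quantity, 227.72 avg value
  WH-East: 4 records, 11512 total quantity, 232.68 avg value
  WH-North: 2 records, 5020 total quantity, 309.99 avg value
  WH-West: 1 records, 428 total quantity, 576.65 avg value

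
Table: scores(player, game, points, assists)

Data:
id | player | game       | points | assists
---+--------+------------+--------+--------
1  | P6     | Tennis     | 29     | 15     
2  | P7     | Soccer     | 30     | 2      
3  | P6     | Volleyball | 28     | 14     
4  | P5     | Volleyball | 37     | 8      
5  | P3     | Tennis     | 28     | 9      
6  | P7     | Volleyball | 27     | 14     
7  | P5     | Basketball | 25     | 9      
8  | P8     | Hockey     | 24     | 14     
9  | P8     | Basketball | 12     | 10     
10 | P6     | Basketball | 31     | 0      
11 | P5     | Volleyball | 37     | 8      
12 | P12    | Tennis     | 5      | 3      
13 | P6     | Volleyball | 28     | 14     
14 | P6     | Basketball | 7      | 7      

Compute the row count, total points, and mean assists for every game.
SELECT game,
       COUNT(*) as cnt,
       SUM(points) as total_points,
       AVG(assists) as avg_assists
FROM scores
GROUP BY game

Result:
  Basketball: 4 records, 75 total points, 6.50 avg assists
  Hockey: 1 records, 24 total points, 14.00 avg assists
  Soccer: 1 records, 30 total points, 2.00 avg assists
  Tennis: 3 records, 62 total points, 9.00 avg assists
  Volleyball: 5 records, 157 total points, 11.60 avg assists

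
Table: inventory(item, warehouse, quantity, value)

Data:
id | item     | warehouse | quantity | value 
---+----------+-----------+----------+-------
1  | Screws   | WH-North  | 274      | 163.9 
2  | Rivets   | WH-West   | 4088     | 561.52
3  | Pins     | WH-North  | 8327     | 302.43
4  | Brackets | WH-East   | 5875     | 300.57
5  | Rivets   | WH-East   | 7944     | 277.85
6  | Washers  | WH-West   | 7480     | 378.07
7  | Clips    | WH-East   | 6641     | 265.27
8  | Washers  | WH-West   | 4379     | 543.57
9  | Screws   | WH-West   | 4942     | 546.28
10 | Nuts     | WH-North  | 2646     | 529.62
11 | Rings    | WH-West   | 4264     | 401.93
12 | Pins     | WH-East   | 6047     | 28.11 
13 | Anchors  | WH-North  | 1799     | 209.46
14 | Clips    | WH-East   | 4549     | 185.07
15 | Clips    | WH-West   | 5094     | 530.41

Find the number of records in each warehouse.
SELECT warehouse, COUNT(*) as count
FROM inventory
GROUP BY warehouse

Result:
  WH-East: 5
  WH-North: 4
  WH-West: 6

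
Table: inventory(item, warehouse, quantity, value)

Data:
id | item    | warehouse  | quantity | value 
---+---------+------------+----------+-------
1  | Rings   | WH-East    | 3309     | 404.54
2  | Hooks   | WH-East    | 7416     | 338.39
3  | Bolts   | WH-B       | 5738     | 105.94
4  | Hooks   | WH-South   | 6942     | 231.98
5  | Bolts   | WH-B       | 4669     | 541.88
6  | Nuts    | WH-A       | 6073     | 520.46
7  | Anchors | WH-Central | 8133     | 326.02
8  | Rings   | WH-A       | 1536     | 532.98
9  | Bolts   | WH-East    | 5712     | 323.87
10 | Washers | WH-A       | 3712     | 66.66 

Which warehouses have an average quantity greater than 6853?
SELECT warehouse, AVG(quantity)
FROM inventory
GROUP BY warehouse
HAVING AVG(quantity) > 6853

Result:
  WH-Central: avg=8133.00
  WH-South: avg=6942.00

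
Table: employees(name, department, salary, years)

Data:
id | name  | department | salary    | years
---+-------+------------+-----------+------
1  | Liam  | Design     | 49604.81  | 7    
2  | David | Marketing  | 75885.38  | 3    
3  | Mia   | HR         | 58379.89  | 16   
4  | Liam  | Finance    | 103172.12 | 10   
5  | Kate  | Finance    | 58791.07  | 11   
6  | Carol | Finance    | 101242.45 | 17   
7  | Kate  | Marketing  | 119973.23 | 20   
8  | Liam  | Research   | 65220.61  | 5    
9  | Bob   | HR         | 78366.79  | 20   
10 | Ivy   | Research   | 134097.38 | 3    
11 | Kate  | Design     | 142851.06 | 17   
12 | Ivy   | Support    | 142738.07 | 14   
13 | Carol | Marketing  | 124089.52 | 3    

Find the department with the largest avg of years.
SELECT department, AVG(years) as val
FROM employees
GROUP BY department
ORDER BY val DESC
LIMIT 1

Result: HR with avg(years) = 18.00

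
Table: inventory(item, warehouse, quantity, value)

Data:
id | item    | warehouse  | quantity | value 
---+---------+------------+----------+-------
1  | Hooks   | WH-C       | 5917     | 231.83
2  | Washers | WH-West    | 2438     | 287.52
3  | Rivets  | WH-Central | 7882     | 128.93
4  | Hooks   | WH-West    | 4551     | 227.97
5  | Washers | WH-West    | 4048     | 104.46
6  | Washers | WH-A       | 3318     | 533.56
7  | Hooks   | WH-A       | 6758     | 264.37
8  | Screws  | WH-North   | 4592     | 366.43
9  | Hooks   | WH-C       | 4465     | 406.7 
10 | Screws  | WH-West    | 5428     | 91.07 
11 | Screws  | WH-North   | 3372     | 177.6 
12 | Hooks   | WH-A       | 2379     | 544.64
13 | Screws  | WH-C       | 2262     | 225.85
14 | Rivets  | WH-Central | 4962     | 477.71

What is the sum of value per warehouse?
SELECT warehouse, SUM(value) as result
FROM inventory
GROUP BY warehouse

Result:
  WH-A: 1342.57
  WH-C: 864.38
  WH-Central: 606.64
  WH-North: 544.03
  WH-West: 711.02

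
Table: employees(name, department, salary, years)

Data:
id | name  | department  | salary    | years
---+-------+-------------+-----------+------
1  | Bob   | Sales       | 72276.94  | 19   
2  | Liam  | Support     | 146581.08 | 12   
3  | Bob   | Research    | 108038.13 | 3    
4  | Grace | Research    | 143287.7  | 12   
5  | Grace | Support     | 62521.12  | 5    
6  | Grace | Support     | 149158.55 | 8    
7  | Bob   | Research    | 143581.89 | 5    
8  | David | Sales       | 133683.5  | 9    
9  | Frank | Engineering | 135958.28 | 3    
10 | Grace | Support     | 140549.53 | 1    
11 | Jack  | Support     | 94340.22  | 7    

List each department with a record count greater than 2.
SELECT department, COUNT(*) as cnt
FROM employees
GROUP BY department
HAVING COUNT(*) > 2

Result:
  Research: 3
  Support: 5

Note: HAVING filters groups after aggregation, WHERE filters rows before.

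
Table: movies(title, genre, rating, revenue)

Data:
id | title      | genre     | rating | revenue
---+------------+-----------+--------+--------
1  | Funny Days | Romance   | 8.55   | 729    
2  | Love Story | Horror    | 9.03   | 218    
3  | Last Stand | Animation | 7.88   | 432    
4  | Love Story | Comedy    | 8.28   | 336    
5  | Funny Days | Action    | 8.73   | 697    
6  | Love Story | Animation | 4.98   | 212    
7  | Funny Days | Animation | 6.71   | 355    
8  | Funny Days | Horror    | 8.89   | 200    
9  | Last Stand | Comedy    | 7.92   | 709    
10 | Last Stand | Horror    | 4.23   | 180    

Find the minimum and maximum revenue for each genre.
SELECT genre, MIN(revenue), MAX(revenue)
FROM movies
GROUP BY genre

Result:
  Action: min=697, max=697
  Animation: min=212, max=432
  Comedy: min=336, max=709
  Horror: min=180, max=218
  Romance: min=729, max=729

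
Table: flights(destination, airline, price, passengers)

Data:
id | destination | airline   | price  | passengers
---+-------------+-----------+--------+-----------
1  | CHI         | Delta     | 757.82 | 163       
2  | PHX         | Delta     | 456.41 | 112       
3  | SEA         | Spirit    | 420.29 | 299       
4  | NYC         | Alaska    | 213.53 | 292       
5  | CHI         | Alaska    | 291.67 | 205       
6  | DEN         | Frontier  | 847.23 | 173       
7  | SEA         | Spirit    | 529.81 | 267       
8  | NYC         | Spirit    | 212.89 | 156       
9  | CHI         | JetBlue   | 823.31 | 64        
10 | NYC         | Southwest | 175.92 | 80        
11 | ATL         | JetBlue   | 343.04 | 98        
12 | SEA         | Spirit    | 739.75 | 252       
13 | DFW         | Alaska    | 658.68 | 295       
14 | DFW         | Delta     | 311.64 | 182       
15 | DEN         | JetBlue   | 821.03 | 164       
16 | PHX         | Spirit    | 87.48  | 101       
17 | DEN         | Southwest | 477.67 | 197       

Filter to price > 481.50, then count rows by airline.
SELECT airline, COUNT(*)
FROM flights
WHERE price > 481.50
GROUP BY airline

Note: WHERE filters rows before grouping.

Result:
  Alaska: 1
  Delta: 1
  Frontier: 1
  JetBlue: 2
  Spirit: 2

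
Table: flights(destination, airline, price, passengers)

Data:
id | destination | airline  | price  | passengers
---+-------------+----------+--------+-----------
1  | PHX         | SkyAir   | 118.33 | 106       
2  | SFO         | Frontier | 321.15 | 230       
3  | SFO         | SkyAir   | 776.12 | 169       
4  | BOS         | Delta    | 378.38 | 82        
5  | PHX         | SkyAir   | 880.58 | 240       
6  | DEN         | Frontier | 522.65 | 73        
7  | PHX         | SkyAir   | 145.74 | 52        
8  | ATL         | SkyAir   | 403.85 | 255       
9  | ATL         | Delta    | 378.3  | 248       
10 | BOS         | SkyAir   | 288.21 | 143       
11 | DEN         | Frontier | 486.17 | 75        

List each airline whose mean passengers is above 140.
SELECT airline, AVG(passengers)
FROM flights
GROUP BY airline
HAVING AVG(passengers) > 140

Result:
  Delta: avg=165.00
  SkyAir: avg=160.83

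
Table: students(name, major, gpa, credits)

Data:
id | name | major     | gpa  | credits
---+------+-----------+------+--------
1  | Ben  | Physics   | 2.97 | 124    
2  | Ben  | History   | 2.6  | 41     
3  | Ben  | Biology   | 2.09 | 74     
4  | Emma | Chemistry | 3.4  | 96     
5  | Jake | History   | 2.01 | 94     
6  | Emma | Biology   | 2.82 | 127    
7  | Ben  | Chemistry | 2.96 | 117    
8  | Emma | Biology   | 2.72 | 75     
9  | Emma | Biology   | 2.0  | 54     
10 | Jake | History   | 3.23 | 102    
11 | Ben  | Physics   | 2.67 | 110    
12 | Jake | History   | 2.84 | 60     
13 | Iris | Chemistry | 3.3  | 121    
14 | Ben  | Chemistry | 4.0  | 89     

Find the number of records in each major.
SELECT major, COUNT(*) as count
FROM students
GROUP BY major

Result:
  Biology: 4
  Chemistry: 4
  History: 4
  Physics: 2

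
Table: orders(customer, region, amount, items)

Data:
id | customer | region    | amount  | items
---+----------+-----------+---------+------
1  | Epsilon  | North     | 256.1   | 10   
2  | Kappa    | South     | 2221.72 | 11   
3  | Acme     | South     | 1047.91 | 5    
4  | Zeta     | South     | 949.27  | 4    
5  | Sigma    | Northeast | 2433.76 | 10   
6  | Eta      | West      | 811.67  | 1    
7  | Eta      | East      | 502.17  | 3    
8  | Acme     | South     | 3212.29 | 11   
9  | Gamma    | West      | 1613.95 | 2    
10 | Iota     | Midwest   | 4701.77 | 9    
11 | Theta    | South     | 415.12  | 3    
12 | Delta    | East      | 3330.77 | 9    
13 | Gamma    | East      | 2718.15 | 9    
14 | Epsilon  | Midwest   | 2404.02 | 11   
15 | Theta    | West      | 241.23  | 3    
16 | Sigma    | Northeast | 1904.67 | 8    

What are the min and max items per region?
SELECT region, MIN(items), MAX(items)
FROM orders
GROUP BY region

Result:
  East: min=3, max=9
  Midwest: min=9, max=11
  North: min=10, max=10
  Northeast: min=8, max=10
  South: min=3, max=11
  West: min=1, max=3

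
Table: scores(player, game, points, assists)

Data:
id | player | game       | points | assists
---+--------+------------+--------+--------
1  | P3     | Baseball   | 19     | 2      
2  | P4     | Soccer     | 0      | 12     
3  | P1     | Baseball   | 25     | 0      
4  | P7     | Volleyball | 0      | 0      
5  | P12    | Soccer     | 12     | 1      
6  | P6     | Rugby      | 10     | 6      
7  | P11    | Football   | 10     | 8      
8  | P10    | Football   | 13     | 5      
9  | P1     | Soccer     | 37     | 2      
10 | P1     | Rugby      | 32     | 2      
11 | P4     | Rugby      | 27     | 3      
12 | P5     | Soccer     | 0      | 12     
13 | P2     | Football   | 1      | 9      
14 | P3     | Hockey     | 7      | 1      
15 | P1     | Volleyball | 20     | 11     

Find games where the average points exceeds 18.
SELECT game, AVG(points)
FROM scores
GROUP BY game
HAVING AVG(points) > 18

Result:
  Baseball: avg=22.00
  Rugby: avg=23.00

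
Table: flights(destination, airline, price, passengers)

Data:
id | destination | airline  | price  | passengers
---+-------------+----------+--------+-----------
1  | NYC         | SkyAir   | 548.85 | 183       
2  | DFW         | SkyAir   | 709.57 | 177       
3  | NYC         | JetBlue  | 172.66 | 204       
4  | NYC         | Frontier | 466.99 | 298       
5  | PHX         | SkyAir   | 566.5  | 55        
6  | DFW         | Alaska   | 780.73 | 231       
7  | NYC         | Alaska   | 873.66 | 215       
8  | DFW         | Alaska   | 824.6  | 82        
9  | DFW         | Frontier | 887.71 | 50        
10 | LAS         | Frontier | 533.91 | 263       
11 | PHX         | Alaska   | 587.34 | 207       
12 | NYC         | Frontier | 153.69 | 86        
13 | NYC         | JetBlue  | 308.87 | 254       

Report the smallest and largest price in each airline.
SELECT airline, MIN(price), MAX(price)
FROM flights
GROUP BY airline

Result:
  Alaska: min=587.34, max=873.66
  Frontier: min=153.69, max=887.71
  JetBlue: min=172.66, max=308.87
  SkyAir: min=548.85, max=709.57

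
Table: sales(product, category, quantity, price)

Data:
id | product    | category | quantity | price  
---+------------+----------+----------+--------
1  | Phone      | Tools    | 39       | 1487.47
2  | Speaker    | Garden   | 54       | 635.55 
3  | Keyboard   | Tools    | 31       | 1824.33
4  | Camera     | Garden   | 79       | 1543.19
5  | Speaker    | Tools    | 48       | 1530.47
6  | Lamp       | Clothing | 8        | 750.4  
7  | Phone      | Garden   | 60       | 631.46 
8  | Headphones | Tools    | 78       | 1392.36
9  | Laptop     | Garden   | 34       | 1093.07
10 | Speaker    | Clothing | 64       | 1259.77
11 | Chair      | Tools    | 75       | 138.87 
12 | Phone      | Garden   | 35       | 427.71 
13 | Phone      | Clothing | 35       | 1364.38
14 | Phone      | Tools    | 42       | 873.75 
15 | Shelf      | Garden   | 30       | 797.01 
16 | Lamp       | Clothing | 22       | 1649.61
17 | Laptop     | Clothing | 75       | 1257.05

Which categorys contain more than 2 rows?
SELECT category, COUNT(*) as cnt
FROM sales
GROUP BY category
HAVING COUNT(*) > 2

Result:
  Clothing: 5
  Garden: 6
  Tools: 6

Note: HAVING filters groups after aggregation, WHERE filters rows before.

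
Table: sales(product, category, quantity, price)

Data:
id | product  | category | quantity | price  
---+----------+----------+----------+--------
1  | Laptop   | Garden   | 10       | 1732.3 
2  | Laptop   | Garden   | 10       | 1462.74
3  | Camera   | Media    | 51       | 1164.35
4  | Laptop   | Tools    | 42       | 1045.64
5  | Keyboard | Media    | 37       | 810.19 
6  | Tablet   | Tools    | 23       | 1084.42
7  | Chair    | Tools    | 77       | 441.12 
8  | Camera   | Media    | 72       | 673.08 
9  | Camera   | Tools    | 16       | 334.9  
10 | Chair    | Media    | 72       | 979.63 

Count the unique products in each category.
SELECT category, COUNT(DISTINCT product)
FROM sales
GROUP BY category

Result:
  Garden: 1 distinct
  Media: 3 distinct
  Tools: 4 distinct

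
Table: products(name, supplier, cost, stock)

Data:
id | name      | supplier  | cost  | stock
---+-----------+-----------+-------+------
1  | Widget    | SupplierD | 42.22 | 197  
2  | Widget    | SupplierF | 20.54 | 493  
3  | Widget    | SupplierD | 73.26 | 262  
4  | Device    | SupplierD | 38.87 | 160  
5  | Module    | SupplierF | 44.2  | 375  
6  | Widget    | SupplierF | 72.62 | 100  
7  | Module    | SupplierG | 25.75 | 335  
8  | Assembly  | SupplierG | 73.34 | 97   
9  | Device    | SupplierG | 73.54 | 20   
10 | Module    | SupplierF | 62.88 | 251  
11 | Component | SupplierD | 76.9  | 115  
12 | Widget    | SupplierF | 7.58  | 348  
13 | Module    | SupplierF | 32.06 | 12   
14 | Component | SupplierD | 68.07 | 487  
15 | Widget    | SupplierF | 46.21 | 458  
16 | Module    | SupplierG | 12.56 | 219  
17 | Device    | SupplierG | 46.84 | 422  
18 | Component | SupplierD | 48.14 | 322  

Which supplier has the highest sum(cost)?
SELECT supplier, SUM(cost) as val
FROM products
GROUP BY supplier
ORDER BY val DESC
LIMIT 1

Result: SupplierD with sum(cost) = 347.46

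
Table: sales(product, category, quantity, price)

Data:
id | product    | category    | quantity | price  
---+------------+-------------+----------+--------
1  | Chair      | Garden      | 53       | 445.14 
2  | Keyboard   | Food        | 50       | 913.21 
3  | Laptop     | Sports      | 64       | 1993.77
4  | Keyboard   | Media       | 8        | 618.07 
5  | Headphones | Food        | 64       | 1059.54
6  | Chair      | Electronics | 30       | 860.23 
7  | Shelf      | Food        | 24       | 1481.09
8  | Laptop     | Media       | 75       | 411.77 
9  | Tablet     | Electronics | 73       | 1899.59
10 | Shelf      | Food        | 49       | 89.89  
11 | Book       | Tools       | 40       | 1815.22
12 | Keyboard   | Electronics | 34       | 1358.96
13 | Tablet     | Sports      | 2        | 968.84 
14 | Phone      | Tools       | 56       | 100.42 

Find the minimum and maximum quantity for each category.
SELECT category, MIN(quantity), MAX(quantity)
FROM sales
GROUP BY category

Result:
  Electronics: min=30, max=73
  Food: min=24, max=64
  Garden: min=53, max=53
  Media: min=8, max=75
  Sports: min=2, max=64
  Tools: min=40, max=56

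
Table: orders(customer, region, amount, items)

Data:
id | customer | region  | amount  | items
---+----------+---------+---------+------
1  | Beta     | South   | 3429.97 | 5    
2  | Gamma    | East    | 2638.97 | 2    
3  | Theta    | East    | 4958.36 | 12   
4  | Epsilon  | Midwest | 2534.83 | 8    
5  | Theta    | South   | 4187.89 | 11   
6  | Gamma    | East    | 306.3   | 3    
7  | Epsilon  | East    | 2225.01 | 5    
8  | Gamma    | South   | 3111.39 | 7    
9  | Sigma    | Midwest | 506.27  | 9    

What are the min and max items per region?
SELECT region, MIN(items), MAX(items)
FROM orders
GROUP BY region

Result:
  East: min=2, max=12
  Midwest: min=8, max=9
  South: min=5, max=11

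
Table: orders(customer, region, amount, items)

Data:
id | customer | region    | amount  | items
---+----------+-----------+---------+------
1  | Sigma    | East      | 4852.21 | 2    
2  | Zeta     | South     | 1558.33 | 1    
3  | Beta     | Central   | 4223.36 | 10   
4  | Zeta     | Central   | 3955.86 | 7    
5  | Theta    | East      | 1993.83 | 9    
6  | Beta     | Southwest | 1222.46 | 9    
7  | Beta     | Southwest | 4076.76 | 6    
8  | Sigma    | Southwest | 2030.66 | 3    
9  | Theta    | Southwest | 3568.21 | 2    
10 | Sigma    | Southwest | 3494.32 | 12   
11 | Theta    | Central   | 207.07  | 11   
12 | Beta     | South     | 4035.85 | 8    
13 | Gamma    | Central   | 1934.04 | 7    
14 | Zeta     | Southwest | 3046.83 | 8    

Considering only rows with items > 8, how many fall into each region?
SELECT region, COUNT(*)
FROM orders
WHERE items > 8
GROUP BY region

Note: WHERE filters rows before grouping.

Result:
  Central: 2
  East: 1
  Southwest: 2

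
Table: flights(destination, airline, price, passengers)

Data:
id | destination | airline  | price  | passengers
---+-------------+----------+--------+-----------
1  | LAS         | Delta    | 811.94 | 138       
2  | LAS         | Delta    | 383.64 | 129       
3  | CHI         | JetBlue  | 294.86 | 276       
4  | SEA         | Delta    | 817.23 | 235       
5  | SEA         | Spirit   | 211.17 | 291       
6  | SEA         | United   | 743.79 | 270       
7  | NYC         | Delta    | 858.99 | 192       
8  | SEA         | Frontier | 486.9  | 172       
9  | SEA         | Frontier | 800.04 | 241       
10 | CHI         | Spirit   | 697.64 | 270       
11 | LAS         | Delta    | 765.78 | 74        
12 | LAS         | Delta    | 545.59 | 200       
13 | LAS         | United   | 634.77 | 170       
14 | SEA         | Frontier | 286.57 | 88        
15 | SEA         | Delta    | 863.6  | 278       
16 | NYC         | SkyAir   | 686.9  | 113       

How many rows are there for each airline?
SELECT airline, COUNT(*) as count
FROM flights
GROUP BY airline

Result:
  Delta: 7
  Frontier: 3
  JetBlue: 1
  SkyAir: 1
  Spirit: 2
  United: 2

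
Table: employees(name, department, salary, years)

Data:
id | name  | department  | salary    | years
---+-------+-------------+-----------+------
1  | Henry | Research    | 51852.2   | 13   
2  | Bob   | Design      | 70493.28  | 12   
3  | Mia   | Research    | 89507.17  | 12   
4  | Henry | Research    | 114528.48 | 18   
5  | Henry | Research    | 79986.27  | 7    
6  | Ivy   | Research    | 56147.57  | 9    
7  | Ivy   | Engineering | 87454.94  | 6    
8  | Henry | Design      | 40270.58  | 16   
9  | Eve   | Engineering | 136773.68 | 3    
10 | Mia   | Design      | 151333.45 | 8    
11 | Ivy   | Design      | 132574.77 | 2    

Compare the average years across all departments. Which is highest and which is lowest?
SELECT department, AVG(years)
FROM employees
GROUP BY department
ORDER BY AVG(years)

All groups:
  Engineering: 4.50
  Design: 9.50
  Research: 11.80

Highest: Research (11.80)
Lowest: Engineering (4.50)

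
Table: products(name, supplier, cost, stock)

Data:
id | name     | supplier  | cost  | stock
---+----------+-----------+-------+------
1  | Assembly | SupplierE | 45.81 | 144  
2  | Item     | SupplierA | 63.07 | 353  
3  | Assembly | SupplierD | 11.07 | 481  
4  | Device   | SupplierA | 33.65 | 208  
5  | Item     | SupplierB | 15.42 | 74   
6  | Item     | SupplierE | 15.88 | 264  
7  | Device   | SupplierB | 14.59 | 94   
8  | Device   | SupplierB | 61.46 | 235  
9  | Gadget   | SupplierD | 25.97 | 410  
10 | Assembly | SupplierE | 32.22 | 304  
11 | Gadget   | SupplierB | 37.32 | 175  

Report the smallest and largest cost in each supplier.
SELECT supplier, MIN(cost), MAX(cost)
FROM products
GROUP BY supplier

Result:
  SupplierA: min=33.65, max=63.07
  SupplierB: min=14.59, max=61.46
  SupplierD: min=11.07, max=25.97
  SupplierE: min=15.88, max=45.81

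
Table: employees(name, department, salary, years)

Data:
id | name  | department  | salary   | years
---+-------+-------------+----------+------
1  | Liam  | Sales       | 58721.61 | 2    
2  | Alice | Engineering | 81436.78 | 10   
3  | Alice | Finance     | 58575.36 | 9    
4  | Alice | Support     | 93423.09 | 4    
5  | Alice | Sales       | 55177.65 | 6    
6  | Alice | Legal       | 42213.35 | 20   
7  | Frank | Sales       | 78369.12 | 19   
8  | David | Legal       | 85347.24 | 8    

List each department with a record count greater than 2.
SELECT department, COUNT(*) as cnt
FROM employees
GROUP BY department
HAVING COUNT(*) > 2

Result:
  Sales: 3

Note: HAVING filters groups after aggregation, WHERE filters rows before.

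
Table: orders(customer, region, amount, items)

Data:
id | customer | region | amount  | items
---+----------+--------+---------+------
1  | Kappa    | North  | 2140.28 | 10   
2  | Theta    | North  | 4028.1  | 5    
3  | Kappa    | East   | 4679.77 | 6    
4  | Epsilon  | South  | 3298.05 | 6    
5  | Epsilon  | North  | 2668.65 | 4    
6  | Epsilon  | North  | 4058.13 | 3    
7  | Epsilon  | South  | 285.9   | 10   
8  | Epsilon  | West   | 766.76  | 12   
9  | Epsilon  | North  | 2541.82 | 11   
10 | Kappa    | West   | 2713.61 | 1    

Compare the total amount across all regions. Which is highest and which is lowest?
SELECT region, SUM(amount)
FROM orders
GROUP BY region
ORDER BY SUM(amount)

All groups:
  West: 3480.37
  South: 3583.95
  East: 4679.77
  North: 15436.98

Highest: North (15436.98)
Lowest: West (3480.37)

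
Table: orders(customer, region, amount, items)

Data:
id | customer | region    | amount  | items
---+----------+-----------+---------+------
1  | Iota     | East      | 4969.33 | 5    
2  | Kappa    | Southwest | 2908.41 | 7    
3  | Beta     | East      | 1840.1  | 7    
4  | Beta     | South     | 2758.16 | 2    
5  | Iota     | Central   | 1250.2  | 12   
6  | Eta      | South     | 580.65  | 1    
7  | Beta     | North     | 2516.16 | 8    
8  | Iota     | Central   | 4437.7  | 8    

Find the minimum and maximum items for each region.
SELECT region, MIN(items), MAX(items)
FROM orders
GROUP BY region

Result:
  Central: min=8, max=12
  East: min=5, max=7
  North: min=8, max=8
  South: min=1, max=2
  Southwest: min=7, max=7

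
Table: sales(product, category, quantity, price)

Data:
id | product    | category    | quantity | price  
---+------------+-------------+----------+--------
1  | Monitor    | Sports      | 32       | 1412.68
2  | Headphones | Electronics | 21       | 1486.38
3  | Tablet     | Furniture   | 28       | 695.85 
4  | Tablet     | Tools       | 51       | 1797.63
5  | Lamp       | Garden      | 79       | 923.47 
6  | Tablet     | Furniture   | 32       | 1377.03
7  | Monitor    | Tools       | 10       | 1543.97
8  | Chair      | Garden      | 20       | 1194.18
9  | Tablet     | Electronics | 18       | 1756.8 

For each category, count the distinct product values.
SELECT category, COUNT(DISTINCT product)
FROM sales
GROUP BY category

Result:
  Electronics: 2 distinct
  Furniture: 1 distinct
  Garden: 2 distinct
  Sports: 1 distinct
  Tools: 2 distinct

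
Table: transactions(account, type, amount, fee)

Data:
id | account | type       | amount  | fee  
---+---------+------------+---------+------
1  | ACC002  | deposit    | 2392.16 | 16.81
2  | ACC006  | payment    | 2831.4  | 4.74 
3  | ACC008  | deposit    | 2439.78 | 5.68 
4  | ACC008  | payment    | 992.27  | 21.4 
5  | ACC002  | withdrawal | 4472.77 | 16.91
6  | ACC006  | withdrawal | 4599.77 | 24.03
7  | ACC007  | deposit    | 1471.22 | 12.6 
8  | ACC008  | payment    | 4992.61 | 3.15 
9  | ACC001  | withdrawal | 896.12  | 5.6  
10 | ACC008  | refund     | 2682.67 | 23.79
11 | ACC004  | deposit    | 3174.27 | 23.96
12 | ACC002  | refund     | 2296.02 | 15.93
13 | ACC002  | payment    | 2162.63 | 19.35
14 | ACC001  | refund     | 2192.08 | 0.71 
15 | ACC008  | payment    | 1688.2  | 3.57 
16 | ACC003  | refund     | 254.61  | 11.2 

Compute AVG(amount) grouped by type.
SELECT type, AVG(amount) as result
FROM transactions
GROUP BY type

Result:
  deposit: 2369.36
  payment: 2533.42
  refund: 1856.35
  withdrawal: 3322.89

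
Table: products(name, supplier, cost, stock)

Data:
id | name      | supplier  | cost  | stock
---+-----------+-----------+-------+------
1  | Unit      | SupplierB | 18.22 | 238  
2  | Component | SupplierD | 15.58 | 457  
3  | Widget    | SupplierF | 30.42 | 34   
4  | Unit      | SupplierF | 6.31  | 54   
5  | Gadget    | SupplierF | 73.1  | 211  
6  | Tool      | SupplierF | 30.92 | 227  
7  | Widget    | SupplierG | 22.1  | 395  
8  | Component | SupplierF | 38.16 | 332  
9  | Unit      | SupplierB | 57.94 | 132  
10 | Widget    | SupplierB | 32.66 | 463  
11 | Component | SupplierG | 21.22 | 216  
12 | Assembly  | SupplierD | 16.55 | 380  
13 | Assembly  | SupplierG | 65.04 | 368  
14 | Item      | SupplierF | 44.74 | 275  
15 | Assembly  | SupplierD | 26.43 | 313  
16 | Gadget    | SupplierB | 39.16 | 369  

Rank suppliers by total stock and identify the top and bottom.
SELECT supplier, SUM(stock)
FROM products
GROUP BY supplier
ORDER BY SUM(stock)

All groups:
  SupplierG: 979
  SupplierF: 1133
  SupplierD: 1150
  SupplierB: 1202

Highest: SupplierB (1202)
Lowest: SupplierG (979)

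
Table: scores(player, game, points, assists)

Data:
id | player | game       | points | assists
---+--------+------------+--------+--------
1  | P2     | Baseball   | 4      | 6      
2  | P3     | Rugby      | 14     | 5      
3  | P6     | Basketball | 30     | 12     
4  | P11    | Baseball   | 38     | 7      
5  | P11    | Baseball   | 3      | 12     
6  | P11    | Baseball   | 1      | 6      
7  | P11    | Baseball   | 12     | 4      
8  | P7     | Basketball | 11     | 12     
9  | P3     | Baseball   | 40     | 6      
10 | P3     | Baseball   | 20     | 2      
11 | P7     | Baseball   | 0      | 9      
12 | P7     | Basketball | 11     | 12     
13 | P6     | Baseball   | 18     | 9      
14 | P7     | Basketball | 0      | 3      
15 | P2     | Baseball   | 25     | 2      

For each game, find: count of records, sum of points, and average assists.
SELECT game,
       COUNT(*) as cnt,
       SUM(points) as total_points,
       AVG(assists) as avg_assists
FROM scores
GROUP BY game

Result:
  Baseball: 10 records, 161 total points, 6.30 avg assists
  Basketball: 4 records, 52 total points, 9.75 avg assists
  Rugby: 1 records, 14 total points, 5.00 avg assists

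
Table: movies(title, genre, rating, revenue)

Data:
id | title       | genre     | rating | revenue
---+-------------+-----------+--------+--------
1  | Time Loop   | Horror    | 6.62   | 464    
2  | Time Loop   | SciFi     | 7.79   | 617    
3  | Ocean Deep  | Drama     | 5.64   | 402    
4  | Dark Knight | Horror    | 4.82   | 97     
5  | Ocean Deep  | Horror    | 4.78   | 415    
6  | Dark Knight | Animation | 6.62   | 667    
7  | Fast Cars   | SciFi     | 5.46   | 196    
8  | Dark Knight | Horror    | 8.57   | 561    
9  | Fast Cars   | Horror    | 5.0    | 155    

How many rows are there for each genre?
SELECT genre, COUNT(*) as count
FROM movies
GROUP BY genre

Result:
  Animation: 1
  Drama: 1
  Horror: 5
  SciFi: 2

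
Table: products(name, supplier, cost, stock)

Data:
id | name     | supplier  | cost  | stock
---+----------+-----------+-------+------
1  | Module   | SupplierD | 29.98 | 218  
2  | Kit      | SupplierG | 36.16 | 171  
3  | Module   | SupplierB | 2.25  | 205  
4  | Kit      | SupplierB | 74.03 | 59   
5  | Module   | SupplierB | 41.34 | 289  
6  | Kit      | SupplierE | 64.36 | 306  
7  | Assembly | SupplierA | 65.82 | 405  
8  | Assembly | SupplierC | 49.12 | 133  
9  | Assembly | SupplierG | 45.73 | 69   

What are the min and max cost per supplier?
SELECT supplier, MIN(cost), MAX(cost)
FROM products
GROUP BY supplier

Result:
  SupplierA: min=65.82, max=65.82
  SupplierB: min=2.25, max=74.03
  SupplierC: min=49.12, max=49.12
  SupplierD: min=29.98, max=29.98
  SupplierE: min=64.36, max=64.36
  SupplierG: min=36.16, max=45.73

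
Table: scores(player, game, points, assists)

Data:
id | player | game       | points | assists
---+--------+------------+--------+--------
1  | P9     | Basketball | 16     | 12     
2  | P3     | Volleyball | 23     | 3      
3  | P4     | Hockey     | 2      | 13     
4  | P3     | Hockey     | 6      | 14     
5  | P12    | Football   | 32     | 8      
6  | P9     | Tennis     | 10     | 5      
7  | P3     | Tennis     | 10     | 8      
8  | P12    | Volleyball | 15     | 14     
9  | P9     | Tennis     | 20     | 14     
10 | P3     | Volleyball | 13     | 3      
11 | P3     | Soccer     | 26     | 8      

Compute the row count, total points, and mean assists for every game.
SELECT game,
       COUNT(*) as cnt,
       SUM(points) as total_points,
       AVG(assists) as avg_assists
FROM scores
GROUP BY game

Result:
  Basketball: 1 records, 16 total points, 12.00 avg assists
  Football: 1 records, 32 total points, 8.00 avg assists
  Hockey: 2 records, 8 total points, 13.50 avg assists
  Soccer: 1 records, 26 total points, 8.00 avg assists
  Tennis: 3 records, 40 total points, 9.00 avg assists
  Volleyball: 3 records, 51 total points, 6.67 avg assists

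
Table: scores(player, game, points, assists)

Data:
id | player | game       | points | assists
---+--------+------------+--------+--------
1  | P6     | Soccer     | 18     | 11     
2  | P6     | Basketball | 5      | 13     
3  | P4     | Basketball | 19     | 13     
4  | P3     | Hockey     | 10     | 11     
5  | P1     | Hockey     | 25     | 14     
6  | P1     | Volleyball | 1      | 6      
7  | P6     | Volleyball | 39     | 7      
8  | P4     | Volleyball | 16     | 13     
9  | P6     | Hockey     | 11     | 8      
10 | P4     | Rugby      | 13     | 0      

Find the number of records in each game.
SELECT game, COUNT(*) as count
FROM scores
GROUP BY game

Result:
  Basketball: 2
  Hockey: 3
  Rugby: 1
  Soccer: 1
  Volleyball: 3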